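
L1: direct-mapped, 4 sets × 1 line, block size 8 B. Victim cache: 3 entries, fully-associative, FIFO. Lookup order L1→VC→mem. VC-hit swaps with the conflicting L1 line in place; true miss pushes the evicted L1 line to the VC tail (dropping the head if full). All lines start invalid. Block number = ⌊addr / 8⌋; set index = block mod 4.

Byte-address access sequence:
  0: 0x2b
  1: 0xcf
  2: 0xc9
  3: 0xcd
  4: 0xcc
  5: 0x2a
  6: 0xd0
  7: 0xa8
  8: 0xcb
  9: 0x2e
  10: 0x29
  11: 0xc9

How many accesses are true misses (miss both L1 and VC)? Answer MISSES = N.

  [0] addr=0x2b blk=5 s=1: MISS | VC []
  [1] addr=0xcf blk=25 s=1: MISS | VC [5]
  [2] addr=0xc9 blk=25 s=1: L1-HIT | VC [5]
  [3] addr=0xcd blk=25 s=1: L1-HIT | VC [5]
  [4] addr=0xcc blk=25 s=1: L1-HIT | VC [5]
  [5] addr=0x2a blk=5 s=1: VC-HIT | VC [25]
  [6] addr=0xd0 blk=26 s=2: MISS | VC [25]
  [7] addr=0xa8 blk=21 s=1: MISS | VC [25, 5]
  [8] addr=0xcb blk=25 s=1: VC-HIT | VC [21, 5]
  [9] addr=0x2e blk=5 s=1: VC-HIT | VC [21, 25]
  [10] addr=0x29 blk=5 s=1: L1-HIT | VC [21, 25]
  [11] addr=0xc9 blk=25 s=1: VC-HIT | VC [21, 5]

MISSES = 4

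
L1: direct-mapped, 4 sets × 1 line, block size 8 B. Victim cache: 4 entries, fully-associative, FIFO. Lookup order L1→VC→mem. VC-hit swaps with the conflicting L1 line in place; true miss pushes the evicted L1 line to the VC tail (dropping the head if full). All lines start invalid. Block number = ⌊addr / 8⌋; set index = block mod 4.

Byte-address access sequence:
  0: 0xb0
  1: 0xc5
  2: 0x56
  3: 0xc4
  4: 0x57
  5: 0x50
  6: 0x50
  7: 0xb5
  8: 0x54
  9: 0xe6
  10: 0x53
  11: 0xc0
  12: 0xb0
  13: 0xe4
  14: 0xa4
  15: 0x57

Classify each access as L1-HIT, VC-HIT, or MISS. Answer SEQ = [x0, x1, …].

SEQ = [MISS, MISS, MISS, L1-HIT, L1-HIT, L1-HIT, L1-HIT, VC-HIT, VC-HIT, MISS, L1-HIT, VC-HIT, VC-HIT, VC-HIT, MISS, VC-HIT]

0: 0xb0 (blk 22, set 2) → MISS  vc=[]
1: 0xc5 (blk 24, set 0) → MISS  vc=[]
2: 0x56 (blk 10, set 2) → MISS  vc=[22]
3: 0xc4 (blk 24, set 0) → L1-HIT  vc=[22]
4: 0x57 (blk 10, set 2) → L1-HIT  vc=[22]
5: 0x50 (blk 10, set 2) → L1-HIT  vc=[22]
6: 0x50 (blk 10, set 2) → L1-HIT  vc=[22]
7: 0xb5 (blk 22, set 2) → VC-HIT  vc=[10]
8: 0x54 (blk 10, set 2) → VC-HIT  vc=[22]
9: 0xe6 (blk 28, set 0) → MISS  vc=[22, 24]
10: 0x53 (blk 10, set 2) → L1-HIT  vc=[22, 24]
11: 0xc0 (blk 24, set 0) → VC-HIT  vc=[22, 28]
12: 0xb0 (blk 22, set 2) → VC-HIT  vc=[10, 28]
13: 0xe4 (blk 28, set 0) → VC-HIT  vc=[10, 24]
14: 0xa4 (blk 20, set 0) → MISS  vc=[10, 24, 28]
15: 0x57 (blk 10, set 2) → VC-HIT  vc=[22, 24, 28]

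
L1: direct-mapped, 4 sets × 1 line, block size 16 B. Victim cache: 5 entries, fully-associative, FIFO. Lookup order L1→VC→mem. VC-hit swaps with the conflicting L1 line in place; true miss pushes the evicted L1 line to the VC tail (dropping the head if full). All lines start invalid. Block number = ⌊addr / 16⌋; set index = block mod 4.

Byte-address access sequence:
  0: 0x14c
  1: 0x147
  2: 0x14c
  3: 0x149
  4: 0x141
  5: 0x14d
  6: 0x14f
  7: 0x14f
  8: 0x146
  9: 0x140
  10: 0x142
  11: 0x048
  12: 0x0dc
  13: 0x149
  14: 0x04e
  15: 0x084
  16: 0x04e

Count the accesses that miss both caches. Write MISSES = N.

MISSES = 4

  [0] addr=0x14c blk=20 s=0: MISS | VC []
  [1] addr=0x147 blk=20 s=0: L1-HIT | VC []
  [2] addr=0x14c blk=20 s=0: L1-HIT | VC []
  [3] addr=0x149 blk=20 s=0: L1-HIT | VC []
  [4] addr=0x141 blk=20 s=0: L1-HIT | VC []
  [5] addr=0x14d blk=20 s=0: L1-HIT | VC []
  [6] addr=0x14f blk=20 s=0: L1-HIT | VC []
  [7] addr=0x14f blk=20 s=0: L1-HIT | VC []
  [8] addr=0x146 blk=20 s=0: L1-HIT | VC []
  [9] addr=0x140 blk=20 s=0: L1-HIT | VC []
  [10] addr=0x142 blk=20 s=0: L1-HIT | VC []
  [11] addr=0x48 blk=4 s=0: MISS | VC [20]
  [12] addr=0xdc blk=13 s=1: MISS | VC [20]
  [13] addr=0x149 blk=20 s=0: VC-HIT | VC [4]
  [14] addr=0x4e blk=4 s=0: VC-HIT | VC [20]
  [15] addr=0x84 blk=8 s=0: MISS | VC [20, 4]
  [16] addr=0x4e blk=4 s=0: VC-HIT | VC [20, 8]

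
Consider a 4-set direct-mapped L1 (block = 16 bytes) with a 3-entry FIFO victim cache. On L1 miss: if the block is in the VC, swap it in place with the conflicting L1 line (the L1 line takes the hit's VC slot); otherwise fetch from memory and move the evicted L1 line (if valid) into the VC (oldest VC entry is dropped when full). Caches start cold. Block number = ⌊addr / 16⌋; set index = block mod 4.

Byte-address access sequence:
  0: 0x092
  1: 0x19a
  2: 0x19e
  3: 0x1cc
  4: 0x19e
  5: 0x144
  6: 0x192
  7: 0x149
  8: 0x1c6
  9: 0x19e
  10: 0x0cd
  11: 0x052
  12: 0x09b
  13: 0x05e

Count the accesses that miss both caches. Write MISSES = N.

0: 0x92 (blk 9, set 1) → MISS  vc=[]
1: 0x19a (blk 25, set 1) → MISS  vc=[9]
2: 0x19e (blk 25, set 1) → L1-HIT  vc=[9]
3: 0x1cc (blk 28, set 0) → MISS  vc=[9]
4: 0x19e (blk 25, set 1) → L1-HIT  vc=[9]
5: 0x144 (blk 20, set 0) → MISS  vc=[9, 28]
6: 0x192 (blk 25, set 1) → L1-HIT  vc=[9, 28]
7: 0x149 (blk 20, set 0) → L1-HIT  vc=[9, 28]
8: 0x1c6 (blk 28, set 0) → VC-HIT  vc=[9, 20]
9: 0x19e (blk 25, set 1) → L1-HIT  vc=[9, 20]
10: 0xcd (blk 12, set 0) → MISS  vc=[9, 20, 28]
11: 0x52 (blk 5, set 1) → MISS  vc=[20, 28, 25]
12: 0x9b (blk 9, set 1) → MISS  vc=[28, 25, 5]
13: 0x5e (blk 5, set 1) → VC-HIT  vc=[28, 25, 9]

MISSES = 7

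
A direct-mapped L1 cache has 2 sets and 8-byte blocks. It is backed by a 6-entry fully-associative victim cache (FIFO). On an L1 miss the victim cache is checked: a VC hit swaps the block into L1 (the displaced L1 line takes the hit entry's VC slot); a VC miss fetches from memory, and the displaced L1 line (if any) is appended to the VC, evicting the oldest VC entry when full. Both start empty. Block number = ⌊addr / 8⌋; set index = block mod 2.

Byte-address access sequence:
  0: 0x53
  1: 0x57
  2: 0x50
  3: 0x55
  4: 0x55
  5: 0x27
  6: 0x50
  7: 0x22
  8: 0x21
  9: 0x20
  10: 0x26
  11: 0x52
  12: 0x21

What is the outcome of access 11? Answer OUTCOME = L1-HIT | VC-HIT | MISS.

OUTCOME = VC-HIT

0: 0x53 (blk 10, set 0) → MISS  vc=[]
1: 0x57 (blk 10, set 0) → L1-HIT  vc=[]
2: 0x50 (blk 10, set 0) → L1-HIT  vc=[]
3: 0x55 (blk 10, set 0) → L1-HIT  vc=[]
4: 0x55 (blk 10, set 0) → L1-HIT  vc=[]
5: 0x27 (blk 4, set 0) → MISS  vc=[10]
6: 0x50 (blk 10, set 0) → VC-HIT  vc=[4]
7: 0x22 (blk 4, set 0) → VC-HIT  vc=[10]
8: 0x21 (blk 4, set 0) → L1-HIT  vc=[10]
9: 0x20 (blk 4, set 0) → L1-HIT  vc=[10]
10: 0x26 (blk 4, set 0) → L1-HIT  vc=[10]
11: 0x52 (blk 10, set 0) → VC-HIT  vc=[4]
12: 0x21 (blk 4, set 0) → VC-HIT  vc=[10]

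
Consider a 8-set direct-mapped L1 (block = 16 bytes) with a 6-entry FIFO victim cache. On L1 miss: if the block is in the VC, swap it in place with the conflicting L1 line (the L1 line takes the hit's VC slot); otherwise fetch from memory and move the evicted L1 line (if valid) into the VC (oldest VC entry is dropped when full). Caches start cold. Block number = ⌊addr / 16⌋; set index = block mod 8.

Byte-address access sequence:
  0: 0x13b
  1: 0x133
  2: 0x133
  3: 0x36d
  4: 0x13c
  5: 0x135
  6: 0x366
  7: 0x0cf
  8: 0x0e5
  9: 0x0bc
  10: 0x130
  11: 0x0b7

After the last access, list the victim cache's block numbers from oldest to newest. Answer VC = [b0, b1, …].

VC = [54, 19]

#0 0x13b→b19/s3 MISS; vc=[]
#1 0x133→b19/s3 L1-HIT; vc=[]
#2 0x133→b19/s3 L1-HIT; vc=[]
#3 0x36d→b54/s6 MISS; vc=[]
#4 0x13c→b19/s3 L1-HIT; vc=[]
#5 0x135→b19/s3 L1-HIT; vc=[]
#6 0x366→b54/s6 L1-HIT; vc=[]
#7 0xcf→b12/s4 MISS; vc=[]
#8 0xe5→b14/s6 MISS; vc=[54]
#9 0xbc→b11/s3 MISS; vc=[54,19]
#10 0x130→b19/s3 VC-HIT; vc=[54,11]
#11 0xb7→b11/s3 VC-HIT; vc=[54,19]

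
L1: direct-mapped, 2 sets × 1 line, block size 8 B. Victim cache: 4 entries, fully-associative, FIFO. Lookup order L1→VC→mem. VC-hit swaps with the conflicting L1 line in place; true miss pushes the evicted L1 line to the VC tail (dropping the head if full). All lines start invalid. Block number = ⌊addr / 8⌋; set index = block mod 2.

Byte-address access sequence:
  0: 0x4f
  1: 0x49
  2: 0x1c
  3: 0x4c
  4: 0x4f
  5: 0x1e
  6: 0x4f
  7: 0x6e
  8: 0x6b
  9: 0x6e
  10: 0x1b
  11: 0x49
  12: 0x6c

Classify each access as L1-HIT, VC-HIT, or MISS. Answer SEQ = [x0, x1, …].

0: 0x4f (blk 9, set 1) → MISS  vc=[]
1: 0x49 (blk 9, set 1) → L1-HIT  vc=[]
2: 0x1c (blk 3, set 1) → MISS  vc=[9]
3: 0x4c (blk 9, set 1) → VC-HIT  vc=[3]
4: 0x4f (blk 9, set 1) → L1-HIT  vc=[3]
5: 0x1e (blk 3, set 1) → VC-HIT  vc=[9]
6: 0x4f (blk 9, set 1) → VC-HIT  vc=[3]
7: 0x6e (blk 13, set 1) → MISS  vc=[3, 9]
8: 0x6b (blk 13, set 1) → L1-HIT  vc=[3, 9]
9: 0x6e (blk 13, set 1) → L1-HIT  vc=[3, 9]
10: 0x1b (blk 3, set 1) → VC-HIT  vc=[13, 9]
11: 0x49 (blk 9, set 1) → VC-HIT  vc=[13, 3]
12: 0x6c (blk 13, set 1) → VC-HIT  vc=[9, 3]

SEQ = [MISS, L1-HIT, MISS, VC-HIT, L1-HIT, VC-HIT, VC-HIT, MISS, L1-HIT, L1-HIT, VC-HIT, VC-HIT, VC-HIT]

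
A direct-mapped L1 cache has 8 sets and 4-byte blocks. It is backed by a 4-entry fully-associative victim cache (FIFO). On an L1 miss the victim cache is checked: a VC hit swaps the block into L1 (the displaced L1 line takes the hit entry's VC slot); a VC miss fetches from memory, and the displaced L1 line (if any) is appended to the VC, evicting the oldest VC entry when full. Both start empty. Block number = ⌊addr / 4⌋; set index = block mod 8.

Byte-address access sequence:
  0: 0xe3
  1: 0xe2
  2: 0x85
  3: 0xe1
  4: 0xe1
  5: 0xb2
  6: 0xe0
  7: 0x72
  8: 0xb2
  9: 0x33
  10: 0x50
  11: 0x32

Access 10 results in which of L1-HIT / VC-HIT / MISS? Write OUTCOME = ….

0: 0xe3 (blk 56, set 0) → MISS  vc=[]
1: 0xe2 (blk 56, set 0) → L1-HIT  vc=[]
2: 0x85 (blk 33, set 1) → MISS  vc=[]
3: 0xe1 (blk 56, set 0) → L1-HIT  vc=[]
4: 0xe1 (blk 56, set 0) → L1-HIT  vc=[]
5: 0xb2 (blk 44, set 4) → MISS  vc=[]
6: 0xe0 (blk 56, set 0) → L1-HIT  vc=[]
7: 0x72 (blk 28, set 4) → MISS  vc=[44]
8: 0xb2 (blk 44, set 4) → VC-HIT  vc=[28]
9: 0x33 (blk 12, set 4) → MISS  vc=[28, 44]
10: 0x50 (blk 20, set 4) → MISS  vc=[28, 44, 12]
11: 0x32 (blk 12, set 4) → VC-HIT  vc=[28, 44, 20]

OUTCOME = MISS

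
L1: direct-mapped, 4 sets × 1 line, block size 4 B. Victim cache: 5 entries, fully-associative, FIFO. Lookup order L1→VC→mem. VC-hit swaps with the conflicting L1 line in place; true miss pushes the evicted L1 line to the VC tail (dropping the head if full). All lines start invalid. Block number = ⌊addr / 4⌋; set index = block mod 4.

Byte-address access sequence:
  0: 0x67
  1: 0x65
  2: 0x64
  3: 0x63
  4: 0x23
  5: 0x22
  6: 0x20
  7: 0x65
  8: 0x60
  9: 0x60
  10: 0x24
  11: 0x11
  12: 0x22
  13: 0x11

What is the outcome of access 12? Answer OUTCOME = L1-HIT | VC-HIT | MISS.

OUTCOME = VC-HIT

0: 0x67 (blk 25, set 1) → MISS  vc=[]
1: 0x65 (blk 25, set 1) → L1-HIT  vc=[]
2: 0x64 (blk 25, set 1) → L1-HIT  vc=[]
3: 0x63 (blk 24, set 0) → MISS  vc=[]
4: 0x23 (blk 8, set 0) → MISS  vc=[24]
5: 0x22 (blk 8, set 0) → L1-HIT  vc=[24]
6: 0x20 (blk 8, set 0) → L1-HIT  vc=[24]
7: 0x65 (blk 25, set 1) → L1-HIT  vc=[24]
8: 0x60 (blk 24, set 0) → VC-HIT  vc=[8]
9: 0x60 (blk 24, set 0) → L1-HIT  vc=[8]
10: 0x24 (blk 9, set 1) → MISS  vc=[8, 25]
11: 0x11 (blk 4, set 0) → MISS  vc=[8, 25, 24]
12: 0x22 (blk 8, set 0) → VC-HIT  vc=[4, 25, 24]
13: 0x11 (blk 4, set 0) → VC-HIT  vc=[8, 25, 24]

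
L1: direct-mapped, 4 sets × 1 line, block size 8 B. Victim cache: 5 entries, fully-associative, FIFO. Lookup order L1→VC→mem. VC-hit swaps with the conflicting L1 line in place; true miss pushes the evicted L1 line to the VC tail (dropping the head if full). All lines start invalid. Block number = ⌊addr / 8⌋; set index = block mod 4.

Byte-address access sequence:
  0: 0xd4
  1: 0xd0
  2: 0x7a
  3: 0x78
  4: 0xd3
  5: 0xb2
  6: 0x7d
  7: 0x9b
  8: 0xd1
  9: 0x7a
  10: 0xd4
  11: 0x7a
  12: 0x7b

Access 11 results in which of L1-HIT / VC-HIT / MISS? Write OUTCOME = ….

  [0] addr=0xd4 blk=26 s=2: MISS | VC []
  [1] addr=0xd0 blk=26 s=2: L1-HIT | VC []
  [2] addr=0x7a blk=15 s=3: MISS | VC []
  [3] addr=0x78 blk=15 s=3: L1-HIT | VC []
  [4] addr=0xd3 blk=26 s=2: L1-HIT | VC []
  [5] addr=0xb2 blk=22 s=2: MISS | VC [26]
  [6] addr=0x7d blk=15 s=3: L1-HIT | VC [26]
  [7] addr=0x9b blk=19 s=3: MISS | VC [26, 15]
  [8] addr=0xd1 blk=26 s=2: VC-HIT | VC [22, 15]
  [9] addr=0x7a blk=15 s=3: VC-HIT | VC [22, 19]
  [10] addr=0xd4 blk=26 s=2: L1-HIT | VC [22, 19]
  [11] addr=0x7a blk=15 s=3: L1-HIT | VC [22, 19]
  [12] addr=0x7b blk=15 s=3: L1-HIT | VC [22, 19]

OUTCOME = L1-HIT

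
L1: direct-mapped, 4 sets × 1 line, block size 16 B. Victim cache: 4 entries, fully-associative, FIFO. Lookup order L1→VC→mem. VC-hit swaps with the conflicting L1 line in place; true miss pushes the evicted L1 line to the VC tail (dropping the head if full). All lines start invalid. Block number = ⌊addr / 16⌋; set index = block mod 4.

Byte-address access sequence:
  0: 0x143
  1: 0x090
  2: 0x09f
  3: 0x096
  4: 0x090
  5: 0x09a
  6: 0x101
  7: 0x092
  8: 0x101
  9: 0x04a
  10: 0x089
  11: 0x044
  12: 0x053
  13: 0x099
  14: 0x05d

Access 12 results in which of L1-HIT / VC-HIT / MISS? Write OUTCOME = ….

OUTCOME = MISS

#0 0x143→b20/s0 MISS; vc=[]
#1 0x90→b9/s1 MISS; vc=[]
#2 0x9f→b9/s1 L1-HIT; vc=[]
#3 0x96→b9/s1 L1-HIT; vc=[]
#4 0x90→b9/s1 L1-HIT; vc=[]
#5 0x9a→b9/s1 L1-HIT; vc=[]
#6 0x101→b16/s0 MISS; vc=[20]
#7 0x92→b9/s1 L1-HIT; vc=[20]
#8 0x101→b16/s0 L1-HIT; vc=[20]
#9 0x4a→b4/s0 MISS; vc=[20,16]
#10 0x89→b8/s0 MISS; vc=[20,16,4]
#11 0x44→b4/s0 VC-HIT; vc=[20,16,8]
#12 0x53→b5/s1 MISS; vc=[20,16,8,9]
#13 0x99→b9/s1 VC-HIT; vc=[20,16,8,5]
#14 0x5d→b5/s1 VC-HIT; vc=[20,16,8,9]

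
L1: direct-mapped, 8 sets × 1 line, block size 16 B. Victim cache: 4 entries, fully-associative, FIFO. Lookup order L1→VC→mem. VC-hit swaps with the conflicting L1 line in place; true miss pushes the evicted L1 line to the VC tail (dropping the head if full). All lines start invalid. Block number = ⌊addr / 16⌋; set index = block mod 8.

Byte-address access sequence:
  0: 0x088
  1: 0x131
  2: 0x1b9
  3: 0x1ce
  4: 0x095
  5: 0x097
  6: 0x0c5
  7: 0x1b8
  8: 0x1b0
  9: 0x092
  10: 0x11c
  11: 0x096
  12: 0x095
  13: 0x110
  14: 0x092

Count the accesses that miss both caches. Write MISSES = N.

#0 0x88→b8/s0 MISS; vc=[]
#1 0x131→b19/s3 MISS; vc=[]
#2 0x1b9→b27/s3 MISS; vc=[19]
#3 0x1ce→b28/s4 MISS; vc=[19]
#4 0x95→b9/s1 MISS; vc=[19]
#5 0x97→b9/s1 L1-HIT; vc=[19]
#6 0xc5→b12/s4 MISS; vc=[19,28]
#7 0x1b8→b27/s3 L1-HIT; vc=[19,28]
#8 0x1b0→b27/s3 L1-HIT; vc=[19,28]
#9 0x92→b9/s1 L1-HIT; vc=[19,28]
#10 0x11c→b17/s1 MISS; vc=[19,28,9]
#11 0x96→b9/s1 VC-HIT; vc=[19,28,17]
#12 0x95→b9/s1 L1-HIT; vc=[19,28,17]
#13 0x110→b17/s1 VC-HIT; vc=[19,28,9]
#14 0x92→b9/s1 VC-HIT; vc=[19,28,17]

MISSES = 7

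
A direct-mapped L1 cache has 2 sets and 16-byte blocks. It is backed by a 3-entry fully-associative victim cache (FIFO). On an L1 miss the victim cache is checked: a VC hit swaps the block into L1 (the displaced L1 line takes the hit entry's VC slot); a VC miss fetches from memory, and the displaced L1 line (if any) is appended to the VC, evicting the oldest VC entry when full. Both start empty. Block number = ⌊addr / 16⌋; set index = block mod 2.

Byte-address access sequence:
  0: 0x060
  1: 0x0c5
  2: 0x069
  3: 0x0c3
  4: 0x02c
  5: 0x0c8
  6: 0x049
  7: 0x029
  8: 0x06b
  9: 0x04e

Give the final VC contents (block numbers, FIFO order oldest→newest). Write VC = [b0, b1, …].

VC = [2, 6, 12]

  [0] addr=0x60 blk=6 s=0: MISS | VC []
  [1] addr=0xc5 blk=12 s=0: MISS | VC [6]
  [2] addr=0x69 blk=6 s=0: VC-HIT | VC [12]
  [3] addr=0xc3 blk=12 s=0: VC-HIT | VC [6]
  [4] addr=0x2c blk=2 s=0: MISS | VC [6, 12]
  [5] addr=0xc8 blk=12 s=0: VC-HIT | VC [6, 2]
  [6] addr=0x49 blk=4 s=0: MISS | VC [6, 2, 12]
  [7] addr=0x29 blk=2 s=0: VC-HIT | VC [6, 4, 12]
  [8] addr=0x6b blk=6 s=0: VC-HIT | VC [2, 4, 12]
  [9] addr=0x4e blk=4 s=0: VC-HIT | VC [2, 6, 12]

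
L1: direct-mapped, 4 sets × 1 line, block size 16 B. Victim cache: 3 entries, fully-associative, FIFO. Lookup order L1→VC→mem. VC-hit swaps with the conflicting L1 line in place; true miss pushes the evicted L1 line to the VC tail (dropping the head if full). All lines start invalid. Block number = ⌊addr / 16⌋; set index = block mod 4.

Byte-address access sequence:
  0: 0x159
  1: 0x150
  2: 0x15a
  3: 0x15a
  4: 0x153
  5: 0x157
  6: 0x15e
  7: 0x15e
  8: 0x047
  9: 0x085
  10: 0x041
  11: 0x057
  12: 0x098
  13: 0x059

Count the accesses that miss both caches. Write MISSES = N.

MISSES = 5

#0 0x159→b21/s1 MISS; vc=[]
#1 0x150→b21/s1 L1-HIT; vc=[]
#2 0x15a→b21/s1 L1-HIT; vc=[]
#3 0x15a→b21/s1 L1-HIT; vc=[]
#4 0x153→b21/s1 L1-HIT; vc=[]
#5 0x157→b21/s1 L1-HIT; vc=[]
#6 0x15e→b21/s1 L1-HIT; vc=[]
#7 0x15e→b21/s1 L1-HIT; vc=[]
#8 0x47→b4/s0 MISS; vc=[]
#9 0x85→b8/s0 MISS; vc=[4]
#10 0x41→b4/s0 VC-HIT; vc=[8]
#11 0x57→b5/s1 MISS; vc=[8,21]
#12 0x98→b9/s1 MISS; vc=[8,21,5]
#13 0x59→b5/s1 VC-HIT; vc=[8,21,9]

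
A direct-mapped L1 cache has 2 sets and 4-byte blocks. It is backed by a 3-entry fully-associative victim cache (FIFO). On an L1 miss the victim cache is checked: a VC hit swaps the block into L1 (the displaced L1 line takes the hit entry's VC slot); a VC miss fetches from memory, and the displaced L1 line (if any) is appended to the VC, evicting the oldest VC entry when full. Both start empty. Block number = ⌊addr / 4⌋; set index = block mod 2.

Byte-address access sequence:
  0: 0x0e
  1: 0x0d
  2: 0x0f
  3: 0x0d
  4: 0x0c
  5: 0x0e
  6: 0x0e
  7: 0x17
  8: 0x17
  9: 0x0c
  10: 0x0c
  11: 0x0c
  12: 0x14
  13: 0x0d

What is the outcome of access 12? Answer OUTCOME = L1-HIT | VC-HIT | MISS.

0: 0xe (blk 3, set 1) → MISS  vc=[]
1: 0xd (blk 3, set 1) → L1-HIT  vc=[]
2: 0xf (blk 3, set 1) → L1-HIT  vc=[]
3: 0xd (blk 3, set 1) → L1-HIT  vc=[]
4: 0xc (blk 3, set 1) → L1-HIT  vc=[]
5: 0xe (blk 3, set 1) → L1-HIT  vc=[]
6: 0xe (blk 3, set 1) → L1-HIT  vc=[]
7: 0x17 (blk 5, set 1) → MISS  vc=[3]
8: 0x17 (blk 5, set 1) → L1-HIT  vc=[3]
9: 0xc (blk 3, set 1) → VC-HIT  vc=[5]
10: 0xc (blk 3, set 1) → L1-HIT  vc=[5]
11: 0xc (blk 3, set 1) → L1-HIT  vc=[5]
12: 0x14 (blk 5, set 1) → VC-HIT  vc=[3]
13: 0xd (blk 3, set 1) → VC-HIT  vc=[5]

OUTCOME = VC-HIT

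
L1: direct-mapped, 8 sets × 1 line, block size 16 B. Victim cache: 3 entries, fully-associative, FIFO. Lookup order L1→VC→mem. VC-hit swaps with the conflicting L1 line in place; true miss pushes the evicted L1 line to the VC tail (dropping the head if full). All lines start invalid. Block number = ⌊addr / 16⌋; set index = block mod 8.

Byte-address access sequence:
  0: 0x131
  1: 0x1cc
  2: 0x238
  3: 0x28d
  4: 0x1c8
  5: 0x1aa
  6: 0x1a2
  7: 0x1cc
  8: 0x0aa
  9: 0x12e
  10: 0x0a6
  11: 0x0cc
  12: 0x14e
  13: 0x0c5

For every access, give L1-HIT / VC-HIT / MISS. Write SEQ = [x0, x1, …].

SEQ = [MISS, MISS, MISS, MISS, L1-HIT, MISS, L1-HIT, L1-HIT, MISS, MISS, VC-HIT, MISS, MISS, VC-HIT]

0: 0x131 (blk 19, set 3) → MISS  vc=[]
1: 0x1cc (blk 28, set 4) → MISS  vc=[]
2: 0x238 (blk 35, set 3) → MISS  vc=[19]
3: 0x28d (blk 40, set 0) → MISS  vc=[19]
4: 0x1c8 (blk 28, set 4) → L1-HIT  vc=[19]
5: 0x1aa (blk 26, set 2) → MISS  vc=[19]
6: 0x1a2 (blk 26, set 2) → L1-HIT  vc=[19]
7: 0x1cc (blk 28, set 4) → L1-HIT  vc=[19]
8: 0xaa (blk 10, set 2) → MISS  vc=[19, 26]
9: 0x12e (blk 18, set 2) → MISS  vc=[19, 26, 10]
10: 0xa6 (blk 10, set 2) → VC-HIT  vc=[19, 26, 18]
11: 0xcc (blk 12, set 4) → MISS  vc=[26, 18, 28]
12: 0x14e (blk 20, set 4) → MISS  vc=[18, 28, 12]
13: 0xc5 (blk 12, set 4) → VC-HIT  vc=[18, 28, 20]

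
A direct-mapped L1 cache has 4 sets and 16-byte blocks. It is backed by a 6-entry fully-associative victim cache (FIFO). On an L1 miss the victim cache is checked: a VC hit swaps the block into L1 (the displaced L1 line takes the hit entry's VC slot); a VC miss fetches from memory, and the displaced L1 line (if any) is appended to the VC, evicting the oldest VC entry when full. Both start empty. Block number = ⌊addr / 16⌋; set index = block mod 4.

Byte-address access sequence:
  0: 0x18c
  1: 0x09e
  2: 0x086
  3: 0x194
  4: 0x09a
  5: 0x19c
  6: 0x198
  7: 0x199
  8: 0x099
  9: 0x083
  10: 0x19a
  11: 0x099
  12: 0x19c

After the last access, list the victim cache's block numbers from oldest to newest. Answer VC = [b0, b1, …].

#0 0x18c→b24/s0 MISS; vc=[]
#1 0x9e→b9/s1 MISS; vc=[]
#2 0x86→b8/s0 MISS; vc=[24]
#3 0x194→b25/s1 MISS; vc=[24,9]
#4 0x9a→b9/s1 VC-HIT; vc=[24,25]
#5 0x19c→b25/s1 VC-HIT; vc=[24,9]
#6 0x198→b25/s1 L1-HIT; vc=[24,9]
#7 0x199→b25/s1 L1-HIT; vc=[24,9]
#8 0x99→b9/s1 VC-HIT; vc=[24,25]
#9 0x83→b8/s0 L1-HIT; vc=[24,25]
#10 0x19a→b25/s1 VC-HIT; vc=[24,9]
#11 0x99→b9/s1 VC-HIT; vc=[24,25]
#12 0x19c→b25/s1 VC-HIT; vc=[24,9]

VC = [24, 9]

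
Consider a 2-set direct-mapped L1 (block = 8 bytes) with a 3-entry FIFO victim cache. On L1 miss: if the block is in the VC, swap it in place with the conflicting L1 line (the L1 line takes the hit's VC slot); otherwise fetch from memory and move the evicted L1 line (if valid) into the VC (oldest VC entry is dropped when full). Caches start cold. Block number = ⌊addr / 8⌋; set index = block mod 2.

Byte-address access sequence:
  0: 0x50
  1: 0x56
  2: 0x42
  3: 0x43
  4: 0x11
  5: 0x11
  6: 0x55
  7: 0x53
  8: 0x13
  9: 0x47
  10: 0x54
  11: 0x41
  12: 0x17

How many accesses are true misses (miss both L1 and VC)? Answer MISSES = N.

  [0] addr=0x50 blk=10 s=0: MISS | VC []
  [1] addr=0x56 blk=10 s=0: L1-HIT | VC []
  [2] addr=0x42 blk=8 s=0: MISS | VC [10]
  [3] addr=0x43 blk=8 s=0: L1-HIT | VC [10]
  [4] addr=0x11 blk=2 s=0: MISS | VC [10, 8]
  [5] addr=0x11 blk=2 s=0: L1-HIT | VC [10, 8]
  [6] addr=0x55 blk=10 s=0: VC-HIT | VC [2, 8]
  [7] addr=0x53 blk=10 s=0: L1-HIT | VC [2, 8]
  [8] addr=0x13 blk=2 s=0: VC-HIT | VC [10, 8]
  [9] addr=0x47 blk=8 s=0: VC-HIT | VC [10, 2]
  [10] addr=0x54 blk=10 s=0: VC-HIT | VC [8, 2]
  [11] addr=0x41 blk=8 s=0: VC-HIT | VC [10, 2]
  [12] addr=0x17 blk=2 s=0: VC-HIT | VC [10, 8]

MISSES = 3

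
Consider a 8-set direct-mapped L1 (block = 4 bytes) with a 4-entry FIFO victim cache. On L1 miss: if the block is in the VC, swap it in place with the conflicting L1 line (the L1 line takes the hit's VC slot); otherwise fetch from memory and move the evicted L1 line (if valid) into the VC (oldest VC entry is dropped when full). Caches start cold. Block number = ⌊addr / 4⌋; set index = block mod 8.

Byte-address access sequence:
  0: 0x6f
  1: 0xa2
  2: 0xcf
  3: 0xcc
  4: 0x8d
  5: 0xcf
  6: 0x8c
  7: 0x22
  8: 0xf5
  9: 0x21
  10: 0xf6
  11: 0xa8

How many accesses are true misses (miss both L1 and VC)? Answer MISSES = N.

MISSES = 7

0: 0x6f (blk 27, set 3) → MISS  vc=[]
1: 0xa2 (blk 40, set 0) → MISS  vc=[]
2: 0xcf (blk 51, set 3) → MISS  vc=[27]
3: 0xcc (blk 51, set 3) → L1-HIT  vc=[27]
4: 0x8d (blk 35, set 3) → MISS  vc=[27, 51]
5: 0xcf (blk 51, set 3) → VC-HIT  vc=[27, 35]
6: 0x8c (blk 35, set 3) → VC-HIT  vc=[27, 51]
7: 0x22 (blk 8, set 0) → MISS  vc=[27, 51, 40]
8: 0xf5 (blk 61, set 5) → MISS  vc=[27, 51, 40]
9: 0x21 (blk 8, set 0) → L1-HIT  vc=[27, 51, 40]
10: 0xf6 (blk 61, set 5) → L1-HIT  vc=[27, 51, 40]
11: 0xa8 (blk 42, set 2) → MISS  vc=[27, 51, 40]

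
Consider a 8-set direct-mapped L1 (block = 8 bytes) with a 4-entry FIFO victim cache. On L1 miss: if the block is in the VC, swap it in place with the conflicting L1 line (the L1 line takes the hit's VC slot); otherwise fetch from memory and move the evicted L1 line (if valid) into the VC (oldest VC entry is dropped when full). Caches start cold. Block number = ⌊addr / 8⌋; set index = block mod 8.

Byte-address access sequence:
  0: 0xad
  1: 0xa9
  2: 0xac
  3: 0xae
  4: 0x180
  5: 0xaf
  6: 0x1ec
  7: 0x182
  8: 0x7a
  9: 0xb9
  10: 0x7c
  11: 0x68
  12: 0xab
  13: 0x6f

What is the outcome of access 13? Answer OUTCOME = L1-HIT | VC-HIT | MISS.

  [0] addr=0xad blk=21 s=5: MISS | VC []
  [1] addr=0xa9 blk=21 s=5: L1-HIT | VC []
  [2] addr=0xac blk=21 s=5: L1-HIT | VC []
  [3] addr=0xae blk=21 s=5: L1-HIT | VC []
  [4] addr=0x180 blk=48 s=0: MISS | VC []
  [5] addr=0xaf blk=21 s=5: L1-HIT | VC []
  [6] addr=0x1ec blk=61 s=5: MISS | VC [21]
  [7] addr=0x182 blk=48 s=0: L1-HIT | VC [21]
  [8] addr=0x7a blk=15 s=7: MISS | VC [21]
  [9] addr=0xb9 blk=23 s=7: MISS | VC [21, 15]
  [10] addr=0x7c blk=15 s=7: VC-HIT | VC [21, 23]
  [11] addr=0x68 blk=13 s=5: MISS | VC [21, 23, 61]
  [12] addr=0xab blk=21 s=5: VC-HIT | VC [13, 23, 61]
  [13] addr=0x6f blk=13 s=5: VC-HIT | VC [21, 23, 61]

OUTCOME = VC-HIT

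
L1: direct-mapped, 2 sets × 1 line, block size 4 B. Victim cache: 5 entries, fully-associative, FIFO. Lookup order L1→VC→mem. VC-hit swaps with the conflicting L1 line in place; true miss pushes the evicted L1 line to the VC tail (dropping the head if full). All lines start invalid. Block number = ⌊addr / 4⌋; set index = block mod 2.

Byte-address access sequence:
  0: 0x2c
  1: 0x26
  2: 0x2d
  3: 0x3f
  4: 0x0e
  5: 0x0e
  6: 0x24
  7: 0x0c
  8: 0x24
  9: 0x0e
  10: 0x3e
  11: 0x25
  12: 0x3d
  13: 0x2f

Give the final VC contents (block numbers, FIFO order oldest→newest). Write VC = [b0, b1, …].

VC = [9, 15, 3]

  [0] addr=0x2c blk=11 s=1: MISS | VC []
  [1] addr=0x26 blk=9 s=1: MISS | VC [11]
  [2] addr=0x2d blk=11 s=1: VC-HIT | VC [9]
  [3] addr=0x3f blk=15 s=1: MISS | VC [9, 11]
  [4] addr=0xe blk=3 s=1: MISS | VC [9, 11, 15]
  [5] addr=0xe blk=3 s=1: L1-HIT | VC [9, 11, 15]
  [6] addr=0x24 blk=9 s=1: VC-HIT | VC [3, 11, 15]
  [7] addr=0xc blk=3 s=1: VC-HIT | VC [9, 11, 15]
  [8] addr=0x24 blk=9 s=1: VC-HIT | VC [3, 11, 15]
  [9] addr=0xe blk=3 s=1: VC-HIT | VC [9, 11, 15]
  [10] addr=0x3e blk=15 s=1: VC-HIT | VC [9, 11, 3]
  [11] addr=0x25 blk=9 s=1: VC-HIT | VC [15, 11, 3]
  [12] addr=0x3d blk=15 s=1: VC-HIT | VC [9, 11, 3]
  [13] addr=0x2f blk=11 s=1: VC-HIT | VC [9, 15, 3]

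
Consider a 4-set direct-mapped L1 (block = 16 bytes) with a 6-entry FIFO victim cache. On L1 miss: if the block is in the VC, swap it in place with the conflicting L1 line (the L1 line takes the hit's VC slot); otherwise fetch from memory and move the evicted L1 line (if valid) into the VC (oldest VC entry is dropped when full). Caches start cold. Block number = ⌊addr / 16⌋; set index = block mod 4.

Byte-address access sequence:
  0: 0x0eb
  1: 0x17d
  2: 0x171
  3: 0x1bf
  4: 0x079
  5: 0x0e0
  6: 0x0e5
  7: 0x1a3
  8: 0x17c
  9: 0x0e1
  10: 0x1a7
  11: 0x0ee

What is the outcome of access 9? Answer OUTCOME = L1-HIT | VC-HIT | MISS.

OUTCOME = VC-HIT

#0 0xeb→b14/s2 MISS; vc=[]
#1 0x17d→b23/s3 MISS; vc=[]
#2 0x171→b23/s3 L1-HIT; vc=[]
#3 0x1bf→b27/s3 MISS; vc=[23]
#4 0x79→b7/s3 MISS; vc=[23,27]
#5 0xe0→b14/s2 L1-HIT; vc=[23,27]
#6 0xe5→b14/s2 L1-HIT; vc=[23,27]
#7 0x1a3→b26/s2 MISS; vc=[23,27,14]
#8 0x17c→b23/s3 VC-HIT; vc=[7,27,14]
#9 0xe1→b14/s2 VC-HIT; vc=[7,27,26]
#10 0x1a7→b26/s2 VC-HIT; vc=[7,27,14]
#11 0xee→b14/s2 VC-HIT; vc=[7,27,26]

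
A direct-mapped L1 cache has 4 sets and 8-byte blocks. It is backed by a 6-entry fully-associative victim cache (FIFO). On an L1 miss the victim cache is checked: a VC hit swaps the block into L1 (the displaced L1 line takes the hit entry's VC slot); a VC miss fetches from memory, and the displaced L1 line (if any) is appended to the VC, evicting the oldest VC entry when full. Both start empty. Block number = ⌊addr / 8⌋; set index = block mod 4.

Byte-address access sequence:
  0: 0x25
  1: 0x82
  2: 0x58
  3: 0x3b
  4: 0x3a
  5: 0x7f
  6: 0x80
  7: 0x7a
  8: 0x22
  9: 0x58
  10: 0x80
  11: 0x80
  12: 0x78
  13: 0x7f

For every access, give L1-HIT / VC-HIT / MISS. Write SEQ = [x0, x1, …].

#0 0x25→b4/s0 MISS; vc=[]
#1 0x82→b16/s0 MISS; vc=[4]
#2 0x58→b11/s3 MISS; vc=[4]
#3 0x3b→b7/s3 MISS; vc=[4,11]
#4 0x3a→b7/s3 L1-HIT; vc=[4,11]
#5 0x7f→b15/s3 MISS; vc=[4,11,7]
#6 0x80→b16/s0 L1-HIT; vc=[4,11,7]
#7 0x7a→b15/s3 L1-HIT; vc=[4,11,7]
#8 0x22→b4/s0 VC-HIT; vc=[16,11,7]
#9 0x58→b11/s3 VC-HIT; vc=[16,15,7]
#10 0x80→b16/s0 VC-HIT; vc=[4,15,7]
#11 0x80→b16/s0 L1-HIT; vc=[4,15,7]
#12 0x78→b15/s3 VC-HIT; vc=[4,11,7]
#13 0x7f→b15/s3 L1-HIT; vc=[4,11,7]

SEQ = [MISS, MISS, MISS, MISS, L1-HIT, MISS, L1-HIT, L1-HIT, VC-HIT, VC-HIT, VC-HIT, L1-HIT, VC-HIT, L1-HIT]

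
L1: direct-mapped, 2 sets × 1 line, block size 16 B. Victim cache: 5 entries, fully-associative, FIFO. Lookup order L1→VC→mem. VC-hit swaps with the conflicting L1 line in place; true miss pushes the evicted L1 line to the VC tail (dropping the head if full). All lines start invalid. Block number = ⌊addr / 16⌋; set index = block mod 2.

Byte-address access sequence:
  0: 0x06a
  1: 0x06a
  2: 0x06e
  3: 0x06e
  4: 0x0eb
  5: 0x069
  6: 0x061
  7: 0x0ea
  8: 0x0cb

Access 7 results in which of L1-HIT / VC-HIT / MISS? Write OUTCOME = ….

#0 0x6a→b6/s0 MISS; vc=[]
#1 0x6a→b6/s0 L1-HIT; vc=[]
#2 0x6e→b6/s0 L1-HIT; vc=[]
#3 0x6e→b6/s0 L1-HIT; vc=[]
#4 0xeb→b14/s0 MISS; vc=[6]
#5 0x69→b6/s0 VC-HIT; vc=[14]
#6 0x61→b6/s0 L1-HIT; vc=[14]
#7 0xea→b14/s0 VC-HIT; vc=[6]
#8 0xcb→b12/s0 MISS; vc=[6,14]

OUTCOME = VC-HIT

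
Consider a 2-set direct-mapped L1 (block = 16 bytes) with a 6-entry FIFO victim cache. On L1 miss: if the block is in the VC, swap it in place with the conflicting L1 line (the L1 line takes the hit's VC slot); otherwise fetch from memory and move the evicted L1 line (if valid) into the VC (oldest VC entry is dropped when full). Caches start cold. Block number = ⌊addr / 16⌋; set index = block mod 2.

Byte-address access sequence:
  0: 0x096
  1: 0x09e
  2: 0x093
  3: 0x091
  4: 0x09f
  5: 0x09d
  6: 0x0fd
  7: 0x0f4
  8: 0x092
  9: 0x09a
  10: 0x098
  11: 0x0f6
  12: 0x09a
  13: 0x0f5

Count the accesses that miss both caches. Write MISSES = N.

MISSES = 2

  [0] addr=0x96 blk=9 s=1: MISS | VC []
  [1] addr=0x9e blk=9 s=1: L1-HIT | VC []
  [2] addr=0x93 blk=9 s=1: L1-HIT | VC []
  [3] addr=0x91 blk=9 s=1: L1-HIT | VC []
  [4] addr=0x9f blk=9 s=1: L1-HIT | VC []
  [5] addr=0x9d blk=9 s=1: L1-HIT | VC []
  [6] addr=0xfd blk=15 s=1: MISS | VC [9]
  [7] addr=0xf4 blk=15 s=1: L1-HIT | VC [9]
  [8] addr=0x92 blk=9 s=1: VC-HIT | VC [15]
  [9] addr=0x9a blk=9 s=1: L1-HIT | VC [15]
  [10] addr=0x98 blk=9 s=1: L1-HIT | VC [15]
  [11] addr=0xf6 blk=15 s=1: VC-HIT | VC [9]
  [12] addr=0x9a blk=9 s=1: VC-HIT | VC [15]
  [13] addr=0xf5 blk=15 s=1: VC-HIT | VC [9]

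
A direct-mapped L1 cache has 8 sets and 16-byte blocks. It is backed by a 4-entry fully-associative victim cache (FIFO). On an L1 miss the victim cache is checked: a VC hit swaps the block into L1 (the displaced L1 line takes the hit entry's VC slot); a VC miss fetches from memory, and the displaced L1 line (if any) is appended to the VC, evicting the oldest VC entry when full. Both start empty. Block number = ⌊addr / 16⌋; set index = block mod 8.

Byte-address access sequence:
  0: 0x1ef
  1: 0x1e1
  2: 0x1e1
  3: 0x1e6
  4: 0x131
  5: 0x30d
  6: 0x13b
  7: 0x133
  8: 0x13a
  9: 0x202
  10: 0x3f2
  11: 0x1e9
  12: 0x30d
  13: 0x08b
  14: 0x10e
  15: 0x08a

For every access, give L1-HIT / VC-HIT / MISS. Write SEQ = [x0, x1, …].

SEQ = [MISS, L1-HIT, L1-HIT, L1-HIT, MISS, MISS, L1-HIT, L1-HIT, L1-HIT, MISS, MISS, L1-HIT, VC-HIT, MISS, MISS, VC-HIT]

0: 0x1ef (blk 30, set 6) → MISS  vc=[]
1: 0x1e1 (blk 30, set 6) → L1-HIT  vc=[]
2: 0x1e1 (blk 30, set 6) → L1-HIT  vc=[]
3: 0x1e6 (blk 30, set 6) → L1-HIT  vc=[]
4: 0x131 (blk 19, set 3) → MISS  vc=[]
5: 0x30d (blk 48, set 0) → MISS  vc=[]
6: 0x13b (blk 19, set 3) → L1-HIT  vc=[]
7: 0x133 (blk 19, set 3) → L1-HIT  vc=[]
8: 0x13a (blk 19, set 3) → L1-HIT  vc=[]
9: 0x202 (blk 32, set 0) → MISS  vc=[48]
10: 0x3f2 (blk 63, set 7) → MISS  vc=[48]
11: 0x1e9 (blk 30, set 6) → L1-HIT  vc=[48]
12: 0x30d (blk 48, set 0) → VC-HIT  vc=[32]
13: 0x8b (blk 8, set 0) → MISS  vc=[32, 48]
14: 0x10e (blk 16, set 0) → MISS  vc=[32, 48, 8]
15: 0x8a (blk 8, set 0) → VC-HIT  vc=[32, 48, 16]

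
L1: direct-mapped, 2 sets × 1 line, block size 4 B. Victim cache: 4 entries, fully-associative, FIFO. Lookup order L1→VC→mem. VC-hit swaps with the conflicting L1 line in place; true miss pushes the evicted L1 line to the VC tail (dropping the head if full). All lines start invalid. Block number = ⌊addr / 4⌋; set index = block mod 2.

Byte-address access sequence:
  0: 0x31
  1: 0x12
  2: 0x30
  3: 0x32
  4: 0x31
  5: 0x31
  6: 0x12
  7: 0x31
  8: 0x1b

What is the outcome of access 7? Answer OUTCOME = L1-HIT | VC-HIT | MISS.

#0 0x31→b12/s0 MISS; vc=[]
#1 0x12→b4/s0 MISS; vc=[12]
#2 0x30→b12/s0 VC-HIT; vc=[4]
#3 0x32→b12/s0 L1-HIT; vc=[4]
#4 0x31→b12/s0 L1-HIT; vc=[4]
#5 0x31→b12/s0 L1-HIT; vc=[4]
#6 0x12→b4/s0 VC-HIT; vc=[12]
#7 0x31→b12/s0 VC-HIT; vc=[4]
#8 0x1b→b6/s0 MISS; vc=[4,12]

OUTCOME = VC-HIT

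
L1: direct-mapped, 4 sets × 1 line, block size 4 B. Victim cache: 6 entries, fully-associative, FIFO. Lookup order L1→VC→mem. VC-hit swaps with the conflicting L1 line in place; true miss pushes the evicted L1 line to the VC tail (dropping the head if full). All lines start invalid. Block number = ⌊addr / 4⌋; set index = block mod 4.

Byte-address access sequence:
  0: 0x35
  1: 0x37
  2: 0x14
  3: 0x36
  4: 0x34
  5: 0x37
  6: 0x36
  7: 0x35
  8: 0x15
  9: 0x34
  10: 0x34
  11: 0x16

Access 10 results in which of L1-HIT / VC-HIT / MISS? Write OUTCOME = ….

  [0] addr=0x35 blk=13 s=1: MISS | VC []
  [1] addr=0x37 blk=13 s=1: L1-HIT | VC []
  [2] addr=0x14 blk=5 s=1: MISS | VC [13]
  [3] addr=0x36 blk=13 s=1: VC-HIT | VC [5]
  [4] addr=0x34 blk=13 s=1: L1-HIT | VC [5]
  [5] addr=0x37 blk=13 s=1: L1-HIT | VC [5]
  [6] addr=0x36 blk=13 s=1: L1-HIT | VC [5]
  [7] addr=0x35 blk=13 s=1: L1-HIT | VC [5]
  [8] addr=0x15 blk=5 s=1: VC-HIT | VC [13]
  [9] addr=0x34 blk=13 s=1: VC-HIT | VC [5]
  [10] addr=0x34 blk=13 s=1: L1-HIT | VC [5]
  [11] addr=0x16 blk=5 s=1: VC-HIT | VC [13]

OUTCOME = L1-HIT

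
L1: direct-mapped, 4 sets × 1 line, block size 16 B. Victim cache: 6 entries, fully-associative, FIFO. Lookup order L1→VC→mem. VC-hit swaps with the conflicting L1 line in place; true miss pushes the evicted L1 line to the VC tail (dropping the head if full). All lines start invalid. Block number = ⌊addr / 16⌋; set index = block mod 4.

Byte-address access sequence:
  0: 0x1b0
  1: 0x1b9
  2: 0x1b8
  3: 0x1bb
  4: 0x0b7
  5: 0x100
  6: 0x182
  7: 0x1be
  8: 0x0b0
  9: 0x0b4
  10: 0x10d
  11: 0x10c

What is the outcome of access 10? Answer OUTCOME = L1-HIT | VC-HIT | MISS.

OUTCOME = VC-HIT

  [0] addr=0x1b0 blk=27 s=3: MISS | VC []
  [1] addr=0x1b9 blk=27 s=3: L1-HIT | VC []
  [2] addr=0x1b8 blk=27 s=3: L1-HIT | VC []
  [3] addr=0x1bb blk=27 s=3: L1-HIT | VC []
  [4] addr=0xb7 blk=11 s=3: MISS | VC [27]
  [5] addr=0x100 blk=16 s=0: MISS | VC [27]
  [6] addr=0x182 blk=24 s=0: MISS | VC [27, 16]
  [7] addr=0x1be blk=27 s=3: VC-HIT | VC [11, 16]
  [8] addr=0xb0 blk=11 s=3: VC-HIT | VC [27, 16]
  [9] addr=0xb4 blk=11 s=3: L1-HIT | VC [27, 16]
  [10] addr=0x10d blk=16 s=0: VC-HIT | VC [27, 24]
  [11] addr=0x10c blk=16 s=0: L1-HIT | VC [27, 24]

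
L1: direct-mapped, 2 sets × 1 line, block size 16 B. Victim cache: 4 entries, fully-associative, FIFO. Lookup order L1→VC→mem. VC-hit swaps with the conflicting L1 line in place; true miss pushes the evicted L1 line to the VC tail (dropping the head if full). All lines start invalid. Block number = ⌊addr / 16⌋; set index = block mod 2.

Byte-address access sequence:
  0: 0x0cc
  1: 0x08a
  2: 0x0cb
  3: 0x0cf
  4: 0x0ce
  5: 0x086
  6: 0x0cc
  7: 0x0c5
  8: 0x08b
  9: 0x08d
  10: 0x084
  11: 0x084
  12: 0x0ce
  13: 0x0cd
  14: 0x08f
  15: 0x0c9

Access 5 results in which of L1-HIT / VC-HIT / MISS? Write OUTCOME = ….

#0 0xcc→b12/s0 MISS; vc=[]
#1 0x8a→b8/s0 MISS; vc=[12]
#2 0xcb→b12/s0 VC-HIT; vc=[8]
#3 0xcf→b12/s0 L1-HIT; vc=[8]
#4 0xce→b12/s0 L1-HIT; vc=[8]
#5 0x86→b8/s0 VC-HIT; vc=[12]
#6 0xcc→b12/s0 VC-HIT; vc=[8]
#7 0xc5→b12/s0 L1-HIT; vc=[8]
#8 0x8b→b8/s0 VC-HIT; vc=[12]
#9 0x8d→b8/s0 L1-HIT; vc=[12]
#10 0x84→b8/s0 L1-HIT; vc=[12]
#11 0x84→b8/s0 L1-HIT; vc=[12]
#12 0xce→b12/s0 VC-HIT; vc=[8]
#13 0xcd→b12/s0 L1-HIT; vc=[8]
#14 0x8f→b8/s0 VC-HIT; vc=[12]
#15 0xc9→b12/s0 VC-HIT; vc=[8]

OUTCOME = VC-HIT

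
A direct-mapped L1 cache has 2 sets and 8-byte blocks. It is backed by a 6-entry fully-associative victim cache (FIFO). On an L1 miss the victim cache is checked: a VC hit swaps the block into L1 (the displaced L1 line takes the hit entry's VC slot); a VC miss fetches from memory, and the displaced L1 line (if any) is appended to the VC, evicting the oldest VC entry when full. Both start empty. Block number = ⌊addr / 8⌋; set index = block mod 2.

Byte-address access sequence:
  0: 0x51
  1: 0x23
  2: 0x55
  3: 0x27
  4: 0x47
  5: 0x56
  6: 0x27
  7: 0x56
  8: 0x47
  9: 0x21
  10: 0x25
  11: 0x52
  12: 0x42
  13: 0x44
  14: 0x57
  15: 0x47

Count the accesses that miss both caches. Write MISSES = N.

MISSES = 3

  [0] addr=0x51 blk=10 s=0: MISS | VC []
  [1] addr=0x23 blk=4 s=0: MISS | VC [10]
  [2] addr=0x55 blk=10 s=0: VC-HIT | VC [4]
  [3] addr=0x27 blk=4 s=0: VC-HIT | VC [10]
  [4] addr=0x47 blk=8 s=0: MISS | VC [10, 4]
  [5] addr=0x56 blk=10 s=0: VC-HIT | VC [8, 4]
  [6] addr=0x27 blk=4 s=0: VC-HIT | VC [8, 10]
  [7] addr=0x56 blk=10 s=0: VC-HIT | VC [8, 4]
  [8] addr=0x47 blk=8 s=0: VC-HIT | VC [10, 4]
  [9] addr=0x21 blk=4 s=0: VC-HIT | VC [10, 8]
  [10] addr=0x25 blk=4 s=0: L1-HIT | VC [10, 8]
  [11] addr=0x52 blk=10 s=0: VC-HIT | VC [4, 8]
  [12] addr=0x42 blk=8 s=0: VC-HIT | VC [4, 10]
  [13] addr=0x44 blk=8 s=0: L1-HIT | VC [4, 10]
  [14] addr=0x57 blk=10 s=0: VC-HIT | VC [4, 8]
  [15] addr=0x47 blk=8 s=0: VC-HIT | VC [4, 10]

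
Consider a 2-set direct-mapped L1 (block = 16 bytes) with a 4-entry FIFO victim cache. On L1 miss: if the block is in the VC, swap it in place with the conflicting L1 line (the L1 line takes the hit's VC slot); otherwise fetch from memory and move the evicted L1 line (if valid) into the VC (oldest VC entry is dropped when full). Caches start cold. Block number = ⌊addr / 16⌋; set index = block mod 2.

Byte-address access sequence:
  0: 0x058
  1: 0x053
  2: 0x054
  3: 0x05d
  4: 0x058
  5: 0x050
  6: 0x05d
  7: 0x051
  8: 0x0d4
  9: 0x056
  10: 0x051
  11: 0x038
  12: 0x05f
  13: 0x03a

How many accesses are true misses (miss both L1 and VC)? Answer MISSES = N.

  [0] addr=0x58 blk=5 s=1: MISS | VC []
  [1] addr=0x53 blk=5 s=1: L1-HIT | VC []
  [2] addr=0x54 blk=5 s=1: L1-HIT | VC []
  [3] addr=0x5d blk=5 s=1: L1-HIT | VC []
  [4] addr=0x58 blk=5 s=1: L1-HIT | VC []
  [5] addr=0x50 blk=5 s=1: L1-HIT | VC []
  [6] addr=0x5d blk=5 s=1: L1-HIT | VC []
  [7] addr=0x51 blk=5 s=1: L1-HIT | VC []
  [8] addr=0xd4 blk=13 s=1: MISS | VC [5]
  [9] addr=0x56 blk=5 s=1: VC-HIT | VC [13]
  [10] addr=0x51 blk=5 s=1: L1-HIT | VC [13]
  [11] addr=0x38 blk=3 s=1: MISS | VC [13, 5]
  [12] addr=0x5f blk=5 s=1: VC-HIT | VC [13, 3]
  [13] addr=0x3a blk=3 s=1: VC-HIT | VC [13, 5]

MISSES = 3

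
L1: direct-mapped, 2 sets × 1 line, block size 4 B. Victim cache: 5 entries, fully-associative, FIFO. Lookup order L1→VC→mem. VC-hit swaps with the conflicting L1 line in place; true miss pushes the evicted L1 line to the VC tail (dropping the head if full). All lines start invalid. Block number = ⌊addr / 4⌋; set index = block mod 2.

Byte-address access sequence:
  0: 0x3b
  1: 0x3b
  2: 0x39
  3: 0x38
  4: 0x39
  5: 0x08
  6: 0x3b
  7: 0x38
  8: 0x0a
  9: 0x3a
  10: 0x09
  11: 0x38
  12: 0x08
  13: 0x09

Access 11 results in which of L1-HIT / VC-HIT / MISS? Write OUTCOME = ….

OUTCOME = VC-HIT

0: 0x3b (blk 14, set 0) → MISS  vc=[]
1: 0x3b (blk 14, set 0) → L1-HIT  vc=[]
2: 0x39 (blk 14, set 0) → L1-HIT  vc=[]
3: 0x38 (blk 14, set 0) → L1-HIT  vc=[]
4: 0x39 (blk 14, set 0) → L1-HIT  vc=[]
5: 0x8 (blk 2, set 0) → MISS  vc=[14]
6: 0x3b (blk 14, set 0) → VC-HIT  vc=[2]
7: 0x38 (blk 14, set 0) → L1-HIT  vc=[2]
8: 0xa (blk 2, set 0) → VC-HIT  vc=[14]
9: 0x3a (blk 14, set 0) → VC-HIT  vc=[2]
10: 0x9 (blk 2, set 0) → VC-HIT  vc=[14]
11: 0x38 (blk 14, set 0) → VC-HIT  vc=[2]
12: 0x8 (blk 2, set 0) → VC-HIT  vc=[14]
13: 0x9 (blk 2, set 0) → L1-HIT  vc=[14]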